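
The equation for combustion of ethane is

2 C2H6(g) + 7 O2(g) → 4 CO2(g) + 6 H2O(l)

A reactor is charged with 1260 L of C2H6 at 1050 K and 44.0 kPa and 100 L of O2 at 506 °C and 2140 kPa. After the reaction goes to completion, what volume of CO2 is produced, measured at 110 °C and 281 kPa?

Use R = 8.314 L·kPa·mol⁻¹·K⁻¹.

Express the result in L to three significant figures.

144 L

n(C2H6) = PV/RT = (44.0 × 1260) / (8.314 × 1050) = 6.351 mol
n(O2) = PV/RT = (2140 × 100) / (8.314 × 779.15) = 33.04 mol
For 6.351 mol C2H6, stoichiometry requires (7/2) × 6.351 = 22.23 mol O2; 33.04 mol is available, so C2H6 is limiting.
n(CO2) = (4/2) × 6.351 = 12.70 mol
V(CO2) = nRT/P = 12.70 × 8.314 × 383.15 / 281 = 144.0 L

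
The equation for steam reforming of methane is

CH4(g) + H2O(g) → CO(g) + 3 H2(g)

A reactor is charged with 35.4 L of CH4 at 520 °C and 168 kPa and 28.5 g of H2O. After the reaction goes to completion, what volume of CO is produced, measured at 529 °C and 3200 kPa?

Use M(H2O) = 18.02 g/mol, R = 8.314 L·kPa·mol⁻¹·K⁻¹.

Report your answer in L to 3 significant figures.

1.88 L

n(CH4) = PV/RT = (168 × 35.4) / (8.314 × 793.15) = 0.9019 mol
n(H2O) = 28.5 / 18.02 = 1.582 mol
For 0.9019 mol CH4, stoichiometry requires (1/1) × 0.9019 = 0.9019 mol H2O; 1.582 mol is available, so CH4 is limiting.
n(CO) = (1/1) × 0.9019 = 0.9019 mol
V(CO) = nRT/P = 0.9019 × 8.314 × 802.15 / 3200 = 1.880 L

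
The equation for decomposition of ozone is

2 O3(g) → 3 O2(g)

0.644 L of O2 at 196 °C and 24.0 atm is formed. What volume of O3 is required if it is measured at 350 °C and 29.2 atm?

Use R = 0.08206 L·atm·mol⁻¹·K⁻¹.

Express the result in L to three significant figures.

n(O2) = PV/RT = (24.0 × 0.644) / (0.08206 × 469.15) = 0.4015 mol
n(O3) = (2/3) × 0.4015 = 0.2677 mol
V = nRT/P = 0.2677 × 0.08206 × 623.15 / 29.2 = 0.4688 L

0.469 L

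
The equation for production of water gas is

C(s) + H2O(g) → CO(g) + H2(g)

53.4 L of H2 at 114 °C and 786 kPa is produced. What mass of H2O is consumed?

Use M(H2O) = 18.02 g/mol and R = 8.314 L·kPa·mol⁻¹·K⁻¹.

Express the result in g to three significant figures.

235 g

n(H2) = PV/RT = (786 × 53.4) / (8.314 × 387.15) = 13.04 mol
n(H2O) = (1/1) × 13.04 = 13.04 mol
m(H2O) = 13.04 × 18.02 = 235.0 g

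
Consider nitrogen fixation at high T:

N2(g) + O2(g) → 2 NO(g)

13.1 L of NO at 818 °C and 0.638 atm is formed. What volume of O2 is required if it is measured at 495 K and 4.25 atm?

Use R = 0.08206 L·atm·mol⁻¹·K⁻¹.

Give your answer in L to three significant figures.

n(NO) = PV/RT = (0.638 × 13.1) / (0.08206 × 1091.15) = 0.09334 mol
n(O2) = (1/2) × 0.09334 = 0.04667 mol
V = nRT/P = 0.04667 × 0.08206 × 495 / 4.25 = 0.4461 L

0.446 L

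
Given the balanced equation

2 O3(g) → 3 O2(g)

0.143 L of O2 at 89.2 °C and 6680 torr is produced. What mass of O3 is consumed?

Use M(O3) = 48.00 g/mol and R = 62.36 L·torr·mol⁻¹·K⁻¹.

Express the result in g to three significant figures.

n(O2) = PV/RT = (6680 × 0.143) / (62.36 × 362.35) = 0.04227 mol
n(O3) = (2/3) × 0.04227 = 0.02818 mol
m(O3) = 0.02818 × 48.00 = 1.353 g

1.35 g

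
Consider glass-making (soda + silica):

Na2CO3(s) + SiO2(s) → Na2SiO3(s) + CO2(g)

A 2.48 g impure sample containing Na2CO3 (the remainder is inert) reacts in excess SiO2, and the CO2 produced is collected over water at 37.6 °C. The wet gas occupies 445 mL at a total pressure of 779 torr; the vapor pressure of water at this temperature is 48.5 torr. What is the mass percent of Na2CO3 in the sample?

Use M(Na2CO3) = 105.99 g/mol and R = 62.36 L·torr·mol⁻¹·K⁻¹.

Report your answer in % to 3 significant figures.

71.7 %

P(CO2) = 779 − 48.5 = 730.5 torr
n(CO2) = PV/RT = (730.5 × 0.4450) / (62.36 × 310.75) = 0.01678 mol
n(Na2CO3) = (1/1) × 0.01678 = 0.01678 mol
m(Na2CO3) = 0.01678 × 105.99 = 1.779 g
%Na2CO3 = 1.779 / 2.48 × 100 = 71.73%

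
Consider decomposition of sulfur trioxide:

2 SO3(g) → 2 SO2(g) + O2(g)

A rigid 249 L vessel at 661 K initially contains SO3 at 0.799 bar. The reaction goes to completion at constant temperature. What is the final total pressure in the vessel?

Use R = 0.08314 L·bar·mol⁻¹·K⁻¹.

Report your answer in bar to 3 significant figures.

Since T and V are fixed, P_final/P_initial = n_final/n_initial = 3/2.
P_final = (3/2) × 0.799 = 1.199 bar

1.20 bar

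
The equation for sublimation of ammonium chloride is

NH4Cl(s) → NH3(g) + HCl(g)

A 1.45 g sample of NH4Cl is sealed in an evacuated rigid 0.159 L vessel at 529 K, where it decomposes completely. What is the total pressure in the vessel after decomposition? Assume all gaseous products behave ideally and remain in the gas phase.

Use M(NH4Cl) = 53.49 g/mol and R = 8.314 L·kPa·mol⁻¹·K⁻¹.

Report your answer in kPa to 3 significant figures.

1500 kPa

n(NH4Cl) = 1.45 / 53.49 = 0.02711 mol
n(gas produced) = (2/1) × 0.02711 = 0.05422 mol
P = nRT/V = 0.05422 × 8.314 × 529 / 0.159 = 1500 kPa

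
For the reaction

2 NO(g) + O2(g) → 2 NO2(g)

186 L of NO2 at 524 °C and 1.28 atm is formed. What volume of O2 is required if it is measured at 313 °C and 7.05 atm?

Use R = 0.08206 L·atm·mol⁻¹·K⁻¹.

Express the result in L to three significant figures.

12.4 L

n(NO2) = PV/RT = (1.28 × 186) / (0.08206 × 797.15) = 3.640 mol
n(O2) = (1/2) × 3.640 = 1.820 mol
V = nRT/P = 1.820 × 0.08206 × 586.15 / 7.05 = 12.42 L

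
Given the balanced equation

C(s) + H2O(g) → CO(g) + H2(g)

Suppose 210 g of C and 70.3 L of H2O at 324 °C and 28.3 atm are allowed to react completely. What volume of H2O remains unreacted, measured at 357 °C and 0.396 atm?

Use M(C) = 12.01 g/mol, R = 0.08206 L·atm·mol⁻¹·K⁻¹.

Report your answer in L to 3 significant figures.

3020 L

n(C) = 210 / 12.01 = 17.49 mol
n(H2O) = PV/RT = (28.3 × 70.3) / (0.08206 × 597.15) = 40.60 mol
For 17.49 mol C, stoichiometry requires (1/1) × 17.49 = 17.49 mol H2O; 40.60 mol is available, so C is limiting.
n(H2O) consumed = (1/1) × 17.49 = 17.49 mol; remaining = 40.60 − 17.49 = 23.11 mol
V(H2O) = nRT/P = 23.11 × 0.08206 × 630.15 / 0.396 = 3018 L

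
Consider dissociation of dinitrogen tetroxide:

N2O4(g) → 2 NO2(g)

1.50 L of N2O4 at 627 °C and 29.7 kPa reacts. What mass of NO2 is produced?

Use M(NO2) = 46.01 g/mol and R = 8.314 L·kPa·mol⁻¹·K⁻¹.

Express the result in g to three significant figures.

n(N2O4) = PV/RT = (29.7 × 1.50) / (8.314 × 900.15) = 0.005953 mol
n(NO2) = (2/1) × 0.005953 = 0.01191 mol
m(NO2) = 0.01191 × 46.01 = 0.5480 g

0.548 g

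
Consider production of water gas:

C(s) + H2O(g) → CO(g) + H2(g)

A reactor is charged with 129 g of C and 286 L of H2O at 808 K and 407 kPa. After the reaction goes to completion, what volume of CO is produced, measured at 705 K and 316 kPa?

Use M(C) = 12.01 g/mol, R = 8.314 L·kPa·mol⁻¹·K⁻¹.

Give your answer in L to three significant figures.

n(C) = 129 / 12.01 = 10.74 mol
n(H2O) = PV/RT = (407 × 286) / (8.314 × 808) = 17.33 mol
For 10.74 mol C, stoichiometry requires (1/1) × 10.74 = 10.74 mol H2O; 17.33 mol is available, so C is limiting.
n(CO) = (1/1) × 10.74 = 10.74 mol
V(CO) = nRT/P = 10.74 × 8.314 × 705 / 316 = 199.2 L

199 L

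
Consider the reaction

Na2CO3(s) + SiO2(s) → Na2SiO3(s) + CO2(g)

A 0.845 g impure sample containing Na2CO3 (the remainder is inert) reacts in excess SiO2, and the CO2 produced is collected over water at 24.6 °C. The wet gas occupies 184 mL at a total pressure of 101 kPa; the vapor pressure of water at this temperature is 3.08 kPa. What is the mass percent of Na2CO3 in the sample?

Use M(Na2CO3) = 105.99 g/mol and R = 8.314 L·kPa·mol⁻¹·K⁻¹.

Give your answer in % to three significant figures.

91.3 %

P(CO2) = 101 − 3.08 = 97.92 kPa
n(CO2) = PV/RT = (97.92 × 0.1840) / (8.314 × 297.75) = 0.007278 mol
n(Na2CO3) = (1/1) × 0.007278 = 0.007278 mol
m(Na2CO3) = 0.007278 × 105.99 = 0.7714 g
%Na2CO3 = 0.7714 / 0.845 × 100 = 91.29%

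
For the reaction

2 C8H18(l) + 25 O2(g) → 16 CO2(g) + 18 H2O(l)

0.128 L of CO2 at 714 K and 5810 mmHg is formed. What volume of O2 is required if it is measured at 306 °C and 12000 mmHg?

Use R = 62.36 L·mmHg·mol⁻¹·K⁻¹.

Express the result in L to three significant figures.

n(CO2) = PV/RT = (5810 × 0.128) / (62.36 × 714) = 0.01670 mol
n(O2) = (25/16) × 0.01670 = 0.02609 mol
V = nRT/P = 0.02609 × 62.36 × 579.15 / 12000 = 0.07852 L

0.0785 L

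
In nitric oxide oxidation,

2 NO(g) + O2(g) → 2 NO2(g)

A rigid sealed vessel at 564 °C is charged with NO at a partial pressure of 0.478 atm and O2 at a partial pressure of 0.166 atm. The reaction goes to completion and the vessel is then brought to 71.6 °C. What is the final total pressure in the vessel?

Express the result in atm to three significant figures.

0.197 atm

At constant V, partial pressures at 564 °C are proportional to moles, so apply stoichiometry directly to pressures.
P(O2) required for 0.478 atm of NO = (1/2) × 0.478 = 0.2390 atm; available 0.166 atm, so O2 is limiting.
P(NO) remaining = 0.478 − (2/1) × 0.166 = 0.1460 atm
P(gaseous products) = (2)/1 × 0.166 = 0.3320 atm
P_total at 564 °C = 0.1460 + 0.3320 = 0.4780 atm
Scaling to 71.6 °C: P = 0.4780 × 344.75/837.15 = 0.1968 atm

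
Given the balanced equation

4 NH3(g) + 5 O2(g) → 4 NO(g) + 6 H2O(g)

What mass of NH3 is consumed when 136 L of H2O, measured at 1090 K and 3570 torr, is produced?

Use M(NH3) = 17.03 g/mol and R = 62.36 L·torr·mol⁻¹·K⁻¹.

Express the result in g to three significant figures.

n(H2O) = PV/RT = (3570 × 136) / (62.36 × 1090) = 7.143 mol
n(NH3) = (4/6) × 7.143 = 4.762 mol
m(NH3) = 4.762 × 17.03 = 81.10 g

81.1 g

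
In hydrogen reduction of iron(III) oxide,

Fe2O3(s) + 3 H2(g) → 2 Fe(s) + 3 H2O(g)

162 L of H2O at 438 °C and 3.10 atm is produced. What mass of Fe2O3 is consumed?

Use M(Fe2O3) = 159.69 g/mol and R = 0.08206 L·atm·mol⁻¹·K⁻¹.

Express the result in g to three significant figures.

n(H2O) = PV/RT = (3.10 × 162) / (0.08206 × 711.15) = 8.606 mol
n(Fe2O3) = (1/3) × 8.606 = 2.869 mol
m(Fe2O3) = 2.869 × 159.69 = 458.2 g

458 g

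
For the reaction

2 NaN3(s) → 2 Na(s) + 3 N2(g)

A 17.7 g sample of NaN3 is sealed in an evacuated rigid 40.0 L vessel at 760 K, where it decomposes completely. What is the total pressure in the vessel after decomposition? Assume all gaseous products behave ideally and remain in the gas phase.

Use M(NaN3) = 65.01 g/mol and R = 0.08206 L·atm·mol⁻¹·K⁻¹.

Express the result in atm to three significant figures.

n(NaN3) = 17.7 / 65.01 = 0.2723 mol
n(gas produced) = (3/2) × 0.2723 = 0.4084 mol
P = nRT/V = 0.4084 × 0.08206 × 760 / 40.0 = 0.6368 atm

0.637 atm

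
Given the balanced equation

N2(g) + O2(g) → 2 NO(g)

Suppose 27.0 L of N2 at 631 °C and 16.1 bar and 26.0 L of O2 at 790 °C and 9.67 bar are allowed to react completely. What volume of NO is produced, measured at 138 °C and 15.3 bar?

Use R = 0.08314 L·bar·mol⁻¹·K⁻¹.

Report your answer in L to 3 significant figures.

12.7 L

n(N2) = PV/RT = (16.1 × 27.0) / (0.08314 × 904.15) = 5.783 mol
n(O2) = PV/RT = (9.67 × 26.0) / (0.08314 × 1063.15) = 2.844 mol
For 5.783 mol N2, stoichiometry requires (1/1) × 5.783 = 5.783 mol O2; 2.844 mol is available, so O2 is limiting.
n(NO) = (2/1) × 2.844 = 5.688 mol
V(NO) = nRT/P = 5.688 × 0.08314 × 411.15 / 15.3 = 12.71 L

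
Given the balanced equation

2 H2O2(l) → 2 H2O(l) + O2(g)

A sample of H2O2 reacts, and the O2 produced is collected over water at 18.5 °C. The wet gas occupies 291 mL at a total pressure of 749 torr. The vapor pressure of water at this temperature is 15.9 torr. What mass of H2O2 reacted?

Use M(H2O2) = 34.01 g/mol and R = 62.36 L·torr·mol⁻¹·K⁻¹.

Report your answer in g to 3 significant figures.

P(O2) = 749 − 15.9 = 733.1 torr
n(O2) = PV/RT = (733.1 × 0.2910) / (62.36 × 291.65) = 0.01173 mol
n(H2O2) = (2/1) × 0.01173 = 0.02346 mol
m(H2O2) = 0.02346 × 34.01 = 0.7979 g

0.798 g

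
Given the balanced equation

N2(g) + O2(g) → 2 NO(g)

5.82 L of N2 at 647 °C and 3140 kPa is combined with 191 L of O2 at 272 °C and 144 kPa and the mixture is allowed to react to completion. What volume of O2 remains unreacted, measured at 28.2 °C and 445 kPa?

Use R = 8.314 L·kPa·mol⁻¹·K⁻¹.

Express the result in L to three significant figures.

20.7 L

n(N2) = PV/RT = (3140 × 5.82) / (8.314 × 920.15) = 2.389 mol
n(O2) = PV/RT = (144 × 191) / (8.314 × 545.15) = 6.068 mol
For 2.389 mol N2, stoichiometry requires (1/1) × 2.389 = 2.389 mol O2; 6.068 mol is available, so N2 is limiting.
n(O2) consumed = (1/1) × 2.389 = 2.389 mol; remaining = 6.068 − 2.389 = 3.679 mol
V(O2) = nRT/P = 3.679 × 8.314 × 301.35 / 445 = 20.71 L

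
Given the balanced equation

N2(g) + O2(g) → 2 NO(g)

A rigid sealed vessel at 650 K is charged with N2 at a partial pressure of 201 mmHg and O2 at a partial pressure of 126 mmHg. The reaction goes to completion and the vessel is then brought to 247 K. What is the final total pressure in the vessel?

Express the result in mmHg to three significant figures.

124 mmHg

At constant V, partial pressures at 650 K are proportional to moles, so apply stoichiometry directly to pressures.
P(O2) required for 201 mmHg of N2 = (1/1) × 201 = 201.0 mmHg; available 126 mmHg, so O2 is limiting.
P(N2) remaining = 201 − (1/1) × 126 = 75.00 mmHg
P(gaseous products) = (2)/1 × 126 = 252.0 mmHg
P_total at 650 K = 75.00 + 252.0 = 327.0 mmHg
Scaling to 247 K: P = 327.0 × 247/650 = 124.3 mmHg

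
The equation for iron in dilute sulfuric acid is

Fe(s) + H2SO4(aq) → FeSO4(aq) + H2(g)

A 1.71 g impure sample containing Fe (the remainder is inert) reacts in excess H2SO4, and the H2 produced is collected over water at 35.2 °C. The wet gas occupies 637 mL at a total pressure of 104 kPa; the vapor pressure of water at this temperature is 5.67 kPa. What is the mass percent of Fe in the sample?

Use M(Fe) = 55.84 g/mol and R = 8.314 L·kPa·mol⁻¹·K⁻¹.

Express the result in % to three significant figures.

P(H2) = 104 − 5.67 = 98.33 kPa
n(H2) = PV/RT = (98.33 × 0.6370) / (8.314 × 308.35) = 0.02443 mol
n(Fe) = (1/1) × 0.02443 = 0.02443 mol
m(Fe) = 0.02443 × 55.84 = 1.364 g
%Fe = 1.364 / 1.71 × 100 = 79.77%

79.8 %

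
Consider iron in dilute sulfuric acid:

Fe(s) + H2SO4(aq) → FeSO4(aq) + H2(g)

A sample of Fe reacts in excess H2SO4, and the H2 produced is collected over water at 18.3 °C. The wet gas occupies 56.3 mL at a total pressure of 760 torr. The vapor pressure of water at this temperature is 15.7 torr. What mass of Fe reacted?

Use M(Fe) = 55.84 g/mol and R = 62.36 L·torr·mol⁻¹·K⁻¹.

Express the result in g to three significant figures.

0.129 g

P(H2) = 760 − 15.7 = 744.3 torr
n(H2) = PV/RT = (744.3 × 0.05630) / (62.36 × 291.45) = 0.002306 mol
n(Fe) = (1/1) × 0.002306 = 0.002306 mol
m(Fe) = 0.002306 × 55.84 = 0.1288 g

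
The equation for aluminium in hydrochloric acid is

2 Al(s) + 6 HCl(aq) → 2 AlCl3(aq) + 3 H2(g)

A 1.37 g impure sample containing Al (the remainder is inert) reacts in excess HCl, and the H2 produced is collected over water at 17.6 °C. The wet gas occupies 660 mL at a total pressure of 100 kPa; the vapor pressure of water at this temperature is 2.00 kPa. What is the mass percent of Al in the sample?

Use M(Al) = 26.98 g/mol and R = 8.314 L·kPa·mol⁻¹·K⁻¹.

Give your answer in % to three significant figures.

P(H2) = 100 − 2.00 = 98.00 kPa
n(H2) = PV/RT = (98.00 × 0.6600) / (8.314 × 290.75) = 0.02676 mol
n(Al) = (2/3) × 0.02676 = 0.01784 mol
m(Al) = 0.01784 × 26.98 = 0.4813 g
%Al = 0.4813 / 1.37 × 100 = 35.13%

35.1 %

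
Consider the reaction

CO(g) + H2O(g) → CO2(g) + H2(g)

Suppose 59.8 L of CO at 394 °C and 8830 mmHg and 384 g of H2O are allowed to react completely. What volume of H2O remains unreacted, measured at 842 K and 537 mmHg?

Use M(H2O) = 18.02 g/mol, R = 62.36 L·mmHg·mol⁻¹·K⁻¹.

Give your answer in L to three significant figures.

843 L

n(CO) = PV/RT = (8830 × 59.8) / (62.36 × 667.15) = 12.69 mol
n(H2O) = 384 / 18.02 = 21.31 mol
For 12.69 mol CO, stoichiometry requires (1/1) × 12.69 = 12.69 mol H2O; 21.31 mol is available, so CO is limiting.
n(H2O) consumed = (1/1) × 12.69 = 12.69 mol; remaining = 21.31 − 12.69 = 8.620 mol
V(H2O) = nRT/P = 8.620 × 62.36 × 842 / 537 = 842.9 L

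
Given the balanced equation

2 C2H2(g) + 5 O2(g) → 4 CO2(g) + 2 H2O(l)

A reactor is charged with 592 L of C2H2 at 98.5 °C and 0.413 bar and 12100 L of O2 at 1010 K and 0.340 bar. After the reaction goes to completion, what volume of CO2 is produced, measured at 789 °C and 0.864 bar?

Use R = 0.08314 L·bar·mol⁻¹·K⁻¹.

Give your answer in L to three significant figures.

1620 L

n(C2H2) = PV/RT = (0.413 × 592) / (0.08314 × 371.65) = 7.913 mol
n(O2) = PV/RT = (0.340 × 12100) / (0.08314 × 1010) = 48.99 mol
For 7.913 mol C2H2, stoichiometry requires (5/2) × 7.913 = 19.78 mol O2; 48.99 mol is available, so C2H2 is limiting.
n(CO2) = (4/2) × 7.913 = 15.83 mol
V(CO2) = nRT/P = 15.83 × 0.08314 × 1062.15 / 0.864 = 1618 L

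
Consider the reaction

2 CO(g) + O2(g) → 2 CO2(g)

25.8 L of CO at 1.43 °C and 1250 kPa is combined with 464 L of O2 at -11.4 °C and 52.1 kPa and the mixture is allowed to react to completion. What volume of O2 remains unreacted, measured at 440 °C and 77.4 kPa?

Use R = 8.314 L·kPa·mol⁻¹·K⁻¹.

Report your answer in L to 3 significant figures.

n(CO) = PV/RT = (1250 × 25.8) / (8.314 × 274.58) = 14.13 mol
n(O2) = PV/RT = (52.1 × 464) / (8.314 × 261.75) = 11.11 mol
For 14.13 mol CO, stoichiometry requires (1/2) × 14.13 = 7.065 mol O2; 11.11 mol is available, so CO is limiting.
n(O2) consumed = (1/2) × 14.13 = 7.065 mol; remaining = 11.11 − 7.065 = 4.045 mol
V(O2) = nRT/P = 4.045 × 8.314 × 713.15 / 77.4 = 309.9 L

310 L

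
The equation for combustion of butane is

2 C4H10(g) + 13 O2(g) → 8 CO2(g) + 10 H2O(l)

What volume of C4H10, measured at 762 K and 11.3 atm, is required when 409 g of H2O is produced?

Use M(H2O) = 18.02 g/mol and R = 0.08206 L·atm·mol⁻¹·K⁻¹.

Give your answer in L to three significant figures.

n(H2O) = 409.0 / 18.02 = 22.70 mol
n(C4H10) = (2/10) × 22.70 = 4.540 mol
V = nRT/P = 4.540 × 0.08206 × 762 / 11.3 = 25.12 L

25.1 L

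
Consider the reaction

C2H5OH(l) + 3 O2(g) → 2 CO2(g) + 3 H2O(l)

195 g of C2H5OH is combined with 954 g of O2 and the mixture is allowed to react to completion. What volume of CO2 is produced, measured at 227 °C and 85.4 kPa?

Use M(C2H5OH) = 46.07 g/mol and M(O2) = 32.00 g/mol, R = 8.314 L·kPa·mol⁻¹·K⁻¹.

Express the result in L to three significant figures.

n(C2H5OH) = 195 / 46.07 = 4.233 mol
n(O2) = 954 / 32.00 = 29.81 mol
For 4.233 mol C2H5OH, stoichiometry requires (3/1) × 4.233 = 12.70 mol O2; 29.81 mol is available, so C2H5OH is limiting.
n(CO2) = (2/1) × 4.233 = 8.466 mol
V(CO2) = nRT/P = 8.466 × 8.314 × 500.15 / 85.4 = 412.2 L

412 L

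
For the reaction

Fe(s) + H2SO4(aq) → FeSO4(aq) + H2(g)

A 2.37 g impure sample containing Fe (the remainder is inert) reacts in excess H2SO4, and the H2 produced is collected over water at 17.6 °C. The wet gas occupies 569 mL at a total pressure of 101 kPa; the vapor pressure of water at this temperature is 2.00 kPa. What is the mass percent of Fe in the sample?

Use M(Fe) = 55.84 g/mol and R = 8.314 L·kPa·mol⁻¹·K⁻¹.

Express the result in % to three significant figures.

54.9 %

P(H2) = 101 − 2.00 = 99.00 kPa
n(H2) = PV/RT = (99.00 × 0.5690) / (8.314 × 290.75) = 0.02330 mol
n(Fe) = (1/1) × 0.02330 = 0.02330 mol
m(Fe) = 0.02330 × 55.84 = 1.301 g
%Fe = 1.301 / 2.37 × 100 = 54.89%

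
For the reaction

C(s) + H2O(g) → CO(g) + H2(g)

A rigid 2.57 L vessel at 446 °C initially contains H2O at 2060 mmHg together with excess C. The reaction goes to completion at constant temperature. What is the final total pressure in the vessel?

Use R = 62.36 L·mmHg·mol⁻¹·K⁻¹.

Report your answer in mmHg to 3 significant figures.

Rigid vessel, constant T ⇒ P scales with total gas moles (1 → 2).
P_final = (2/1) × 2060 = 4120 mmHg

4120 mmHg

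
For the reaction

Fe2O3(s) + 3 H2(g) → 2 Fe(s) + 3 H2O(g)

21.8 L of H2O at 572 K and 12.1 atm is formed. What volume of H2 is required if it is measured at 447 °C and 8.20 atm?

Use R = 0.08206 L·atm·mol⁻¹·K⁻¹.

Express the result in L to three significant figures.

40.5 L

n(H2O) = PV/RT = (12.1 × 21.8) / (0.08206 × 572) = 5.620 mol
n(H2) = (3/3) × 5.620 = 5.620 mol
V = nRT/P = 5.620 × 0.08206 × 720.15 / 8.20 = 40.50 L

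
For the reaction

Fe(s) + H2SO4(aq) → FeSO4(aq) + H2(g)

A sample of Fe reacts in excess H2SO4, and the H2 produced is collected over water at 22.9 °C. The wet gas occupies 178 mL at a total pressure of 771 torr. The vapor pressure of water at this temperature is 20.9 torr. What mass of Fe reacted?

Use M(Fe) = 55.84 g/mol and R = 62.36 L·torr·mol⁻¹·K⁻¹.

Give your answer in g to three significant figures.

P(H2) = 771 − 20.9 = 750.1 torr
n(H2) = PV/RT = (750.1 × 0.1780) / (62.36 × 296.05) = 0.007232 mol
n(Fe) = (1/1) × 0.007232 = 0.007232 mol
m(Fe) = 0.007232 × 55.84 = 0.4038 g

0.404 g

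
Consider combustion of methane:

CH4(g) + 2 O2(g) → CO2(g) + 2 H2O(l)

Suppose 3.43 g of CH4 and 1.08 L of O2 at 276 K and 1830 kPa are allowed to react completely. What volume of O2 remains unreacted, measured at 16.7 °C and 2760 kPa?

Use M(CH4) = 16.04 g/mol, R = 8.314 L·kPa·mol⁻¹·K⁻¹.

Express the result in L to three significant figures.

n(CH4) = 3.43 / 16.04 = 0.2138 mol
n(O2) = PV/RT = (1830 × 1.08) / (8.314 × 276) = 0.8613 mol
For 0.2138 mol CH4, stoichiometry requires (2/1) × 0.2138 = 0.4276 mol O2; 0.8613 mol is available, so CH4 is limiting.
n(O2) consumed = (2/1) × 0.2138 = 0.4276 mol; remaining = 0.8613 − 0.4276 = 0.4337 mol
V(O2) = nRT/P = 0.4337 × 8.314 × 289.85 / 2760 = 0.3787 L

0.379 L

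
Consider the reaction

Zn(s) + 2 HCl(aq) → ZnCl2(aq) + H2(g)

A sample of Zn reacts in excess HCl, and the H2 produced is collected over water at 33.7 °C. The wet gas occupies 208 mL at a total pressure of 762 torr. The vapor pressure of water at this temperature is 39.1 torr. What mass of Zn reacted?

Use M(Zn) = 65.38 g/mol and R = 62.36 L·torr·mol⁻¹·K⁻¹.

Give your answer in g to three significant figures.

0.514 g

P(H2) = 762 − 39.1 = 722.9 torr
n(H2) = PV/RT = (722.9 × 0.2080) / (62.36 × 306.85) = 0.007858 mol
n(Zn) = (1/1) × 0.007858 = 0.007858 mol
m(Zn) = 0.007858 × 65.38 = 0.5138 g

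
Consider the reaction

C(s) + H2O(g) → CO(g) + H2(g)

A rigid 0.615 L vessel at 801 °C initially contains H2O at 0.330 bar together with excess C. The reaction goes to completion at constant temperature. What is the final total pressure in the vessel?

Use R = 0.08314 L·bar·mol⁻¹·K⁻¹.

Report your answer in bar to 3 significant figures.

0.660 bar

Rigid vessel, constant T ⇒ P scales with total gas moles (1 → 2).
P_final = (2/1) × 0.330 = 0.6600 bar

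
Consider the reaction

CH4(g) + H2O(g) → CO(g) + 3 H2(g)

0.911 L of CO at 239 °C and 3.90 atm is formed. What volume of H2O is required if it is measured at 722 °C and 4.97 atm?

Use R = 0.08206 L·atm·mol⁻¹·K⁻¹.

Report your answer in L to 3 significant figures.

n(CO) = PV/RT = (3.90 × 0.911) / (0.08206 × 512.15) = 0.08454 mol
n(H2O) = (1/1) × 0.08454 = 0.08454 mol
V = nRT/P = 0.08454 × 0.08206 × 995.15 / 4.97 = 1.389 L

1.39 L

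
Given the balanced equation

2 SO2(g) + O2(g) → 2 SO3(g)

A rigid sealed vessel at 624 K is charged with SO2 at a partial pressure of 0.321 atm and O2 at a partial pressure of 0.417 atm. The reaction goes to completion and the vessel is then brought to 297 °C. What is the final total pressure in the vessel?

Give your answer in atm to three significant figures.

With V and T fixed, P_i ∝ n_i, so the mole ratios apply directly to partial pressures at 624 K.
P(O2) required for 0.321 atm of SO2 = (1/2) × 0.321 = 0.1605 atm; available 0.417 atm, so SO2 is limiting.
P(O2) remaining = 0.417 − (1/2) × 0.321 = 0.2565 atm
P(gaseous products) = (2)/2 × 0.321 = 0.3210 atm
P_total at 624 K = 0.2565 + 0.3210 = 0.5775 atm
Scaling to 297 °C: P = 0.5775 × 570.15/624 = 0.5277 atm

0.528 atm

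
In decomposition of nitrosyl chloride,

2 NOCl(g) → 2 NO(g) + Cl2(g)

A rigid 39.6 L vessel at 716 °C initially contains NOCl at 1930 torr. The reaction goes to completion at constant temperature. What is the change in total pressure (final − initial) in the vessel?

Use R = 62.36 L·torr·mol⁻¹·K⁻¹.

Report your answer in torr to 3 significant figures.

At constant T and V, P ∝ n(gas): 2 mol gas → 3 mol gas.
P_final = (3/2) × 1930 = 2895 torr; ΔP = 2895 − 1930 = 965.0 torr

965 torr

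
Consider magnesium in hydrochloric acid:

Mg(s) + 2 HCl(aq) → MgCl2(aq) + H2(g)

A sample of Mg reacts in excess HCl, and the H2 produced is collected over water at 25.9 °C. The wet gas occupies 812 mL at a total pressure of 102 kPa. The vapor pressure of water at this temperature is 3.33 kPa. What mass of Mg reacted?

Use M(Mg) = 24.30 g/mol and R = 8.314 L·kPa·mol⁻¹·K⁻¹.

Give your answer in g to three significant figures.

0.783 g

P(H2) = 102 − 3.33 = 98.67 kPa
n(H2) = PV/RT = (98.67 × 0.8120) / (8.314 × 299.05) = 0.03222 mol
n(Mg) = (1/1) × 0.03222 = 0.03222 mol
m(Mg) = 0.03222 × 24.30 = 0.7829 g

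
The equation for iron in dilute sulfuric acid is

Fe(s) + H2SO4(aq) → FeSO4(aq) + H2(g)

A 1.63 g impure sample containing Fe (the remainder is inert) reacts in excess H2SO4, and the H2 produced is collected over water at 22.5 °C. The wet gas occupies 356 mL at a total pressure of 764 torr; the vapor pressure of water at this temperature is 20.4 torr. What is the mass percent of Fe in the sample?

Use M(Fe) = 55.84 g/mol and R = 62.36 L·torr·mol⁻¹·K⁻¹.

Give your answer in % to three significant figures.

P(H2) = 764 − 20.4 = 743.6 torr
n(H2) = PV/RT = (743.6 × 0.3560) / (62.36 × 295.65) = 0.01436 mol
n(Fe) = (1/1) × 0.01436 = 0.01436 mol
m(Fe) = 0.01436 × 55.84 = 0.8019 g
%Fe = 0.8019 / 1.63 × 100 = 49.20%

49.2 %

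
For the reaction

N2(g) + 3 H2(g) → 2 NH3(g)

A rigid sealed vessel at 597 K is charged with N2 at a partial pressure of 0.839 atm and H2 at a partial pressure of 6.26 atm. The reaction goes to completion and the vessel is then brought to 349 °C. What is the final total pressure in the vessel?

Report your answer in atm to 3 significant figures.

At constant V, partial pressures at 597 K are proportional to moles, so apply stoichiometry directly to pressures.
P(H2) required for 0.839 atm of N2 = (3/1) × 0.839 = 2.517 atm; available 6.26 atm, so N2 is limiting.
P(H2) remaining = 6.26 − (3/1) × 0.839 = 3.743 atm
P(gaseous products) = (2)/1 × 0.839 = 1.678 atm
P_total at 597 K = 3.743 + 1.678 = 5.421 atm
Scaling to 349 °C: P = 5.421 × 622.15/597 = 5.649 atm

5.65 atm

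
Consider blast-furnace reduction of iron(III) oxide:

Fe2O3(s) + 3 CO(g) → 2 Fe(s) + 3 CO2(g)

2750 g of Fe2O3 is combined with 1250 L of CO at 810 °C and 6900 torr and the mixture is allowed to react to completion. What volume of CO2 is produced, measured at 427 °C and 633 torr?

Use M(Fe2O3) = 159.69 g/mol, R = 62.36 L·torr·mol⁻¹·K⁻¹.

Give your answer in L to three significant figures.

3560 L

n(Fe2O3) = 2750 / 159.69 = 17.22 mol
n(CO) = PV/RT = (6900 × 1250) / (62.36 × 1083.15) = 127.7 mol
For 17.22 mol Fe2O3, stoichiometry requires (3/1) × 17.22 = 51.66 mol CO; 127.7 mol is available, so Fe2O3 is limiting.
n(CO2) = (3/1) × 17.22 = 51.66 mol
V(CO2) = nRT/P = 51.66 × 62.36 × 700.15 / 633 = 3563 L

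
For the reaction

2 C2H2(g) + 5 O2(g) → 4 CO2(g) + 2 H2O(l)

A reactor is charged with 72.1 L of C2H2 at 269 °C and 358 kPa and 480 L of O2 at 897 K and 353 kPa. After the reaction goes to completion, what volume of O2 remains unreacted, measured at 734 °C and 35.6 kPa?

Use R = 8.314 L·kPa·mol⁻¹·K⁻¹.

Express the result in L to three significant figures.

n(C2H2) = PV/RT = (358 × 72.1) / (8.314 × 542.15) = 5.726 mol
n(O2) = PV/RT = (353 × 480) / (8.314 × 897) = 22.72 mol
For 5.726 mol C2H2, stoichiometry requires (5/2) × 5.726 = 14.31 mol O2; 22.72 mol is available, so C2H2 is limiting.
n(O2) consumed = (5/2) × 5.726 = 14.31 mol; remaining = 22.72 − 14.31 = 8.410 mol
V(O2) = nRT/P = 8.410 × 8.314 × 1007.15 / 35.6 = 1978 L

1980 L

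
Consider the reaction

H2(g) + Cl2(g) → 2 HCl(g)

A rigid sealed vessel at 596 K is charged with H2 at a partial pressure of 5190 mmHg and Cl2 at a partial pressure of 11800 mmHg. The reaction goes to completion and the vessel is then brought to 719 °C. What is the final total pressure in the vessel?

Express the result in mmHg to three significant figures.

28300 mmHg

With V and T fixed, P_i ∝ n_i, so the mole ratios apply directly to partial pressures at 596 K.
P(Cl2) required for 5190 mmHg of H2 = (1/1) × 5190 = 5190 mmHg; available 11800 mmHg, so H2 is limiting.
P(Cl2) remaining = 11800 − (1/1) × 5190 = 6610 mmHg
P(gaseous products) = (2)/1 × 5190 = 10380 mmHg
P_total at 596 K = 6610 + 10380 = 16990 mmHg
Scaling to 719 °C: P = 16990 × 992.15/596 = 28280 mmHg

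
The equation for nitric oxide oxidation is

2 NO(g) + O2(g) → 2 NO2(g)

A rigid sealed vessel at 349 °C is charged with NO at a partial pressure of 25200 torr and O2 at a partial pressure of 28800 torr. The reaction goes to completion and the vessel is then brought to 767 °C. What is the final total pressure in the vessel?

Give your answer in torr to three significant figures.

At constant V, partial pressures at 349 °C are proportional to moles, so apply stoichiometry directly to pressures.
P(O2) required for 25200 torr of NO = (1/2) × 25200 = 12600 torr; available 28800 torr, so NO is limiting.
P(O2) remaining = 28800 − (1/2) × 25200 = 16200 torr
P(gaseous products) = (2)/2 × 25200 = 25200 torr
P_total at 349 °C = 16200 + 25200 = 41400 torr
Scaling to 767 °C: P = 41400 × 1040.15/622.15 = 69220 torr

69200 torr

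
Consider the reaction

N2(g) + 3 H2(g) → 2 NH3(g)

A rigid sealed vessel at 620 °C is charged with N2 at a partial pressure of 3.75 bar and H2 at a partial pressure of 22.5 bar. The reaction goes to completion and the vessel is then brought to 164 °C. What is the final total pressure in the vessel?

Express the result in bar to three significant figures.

With V and T fixed, P_i ∝ n_i, so the mole ratios apply directly to partial pressures at 620 °C.
P(H2) required for 3.75 bar of N2 = (3/1) × 3.75 = 11.25 bar; available 22.5 bar, so N2 is limiting.
P(H2) remaining = 22.5 − (3/1) × 3.75 = 11.25 bar
P(gaseous products) = (2)/1 × 3.75 = 7.500 bar
P_total at 620 °C = 11.25 + 7.500 = 18.75 bar
Scaling to 164 °C: P = 18.75 × 437.15/893.15 = 9.177 bar

9.18 bar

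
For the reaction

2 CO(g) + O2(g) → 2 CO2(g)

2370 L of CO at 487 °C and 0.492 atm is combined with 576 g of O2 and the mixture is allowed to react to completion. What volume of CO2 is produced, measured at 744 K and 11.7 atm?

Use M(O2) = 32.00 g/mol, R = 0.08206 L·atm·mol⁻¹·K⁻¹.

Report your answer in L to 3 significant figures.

n(CO) = PV/RT = (0.492 × 2370) / (0.08206 × 760.15) = 18.69 mol
n(O2) = 576 / 32.00 = 18.00 mol
For 18.69 mol CO, stoichiometry requires (1/2) × 18.69 = 9.345 mol O2; 18.00 mol is available, so CO is limiting.
n(CO2) = (2/2) × 18.69 = 18.69 mol
V(CO2) = nRT/P = 18.69 × 0.08206 × 744 / 11.7 = 97.53 L

97.5 L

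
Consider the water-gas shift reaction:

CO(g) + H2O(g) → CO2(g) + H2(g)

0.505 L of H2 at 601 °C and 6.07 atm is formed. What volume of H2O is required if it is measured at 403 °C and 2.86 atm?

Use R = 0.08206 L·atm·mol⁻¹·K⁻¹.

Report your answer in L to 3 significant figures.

n(H2) = PV/RT = (6.07 × 0.505) / (0.08206 × 874.15) = 0.04273 mol
n(H2O) = (1/1) × 0.04273 = 0.04273 mol
V = nRT/P = 0.04273 × 0.08206 × 676.15 / 2.86 = 0.8290 L

0.829 L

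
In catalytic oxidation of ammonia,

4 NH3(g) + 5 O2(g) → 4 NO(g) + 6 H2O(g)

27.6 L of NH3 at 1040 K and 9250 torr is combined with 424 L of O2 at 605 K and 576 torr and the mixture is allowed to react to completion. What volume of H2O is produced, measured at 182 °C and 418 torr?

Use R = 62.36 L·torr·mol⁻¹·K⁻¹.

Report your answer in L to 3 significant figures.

401 L

n(NH3) = PV/RT = (9250 × 27.6) / (62.36 × 1040) = 3.937 mol
n(O2) = PV/RT = (576 × 424) / (62.36 × 605) = 6.473 mol
For 3.937 mol NH3, stoichiometry requires (5/4) × 3.937 = 4.921 mol O2; 6.473 mol is available, so NH3 is limiting.
n(H2O) = (6/4) × 3.937 = 5.905 mol
V(H2O) = nRT/P = 5.905 × 62.36 × 455.15 / 418 = 401.0 L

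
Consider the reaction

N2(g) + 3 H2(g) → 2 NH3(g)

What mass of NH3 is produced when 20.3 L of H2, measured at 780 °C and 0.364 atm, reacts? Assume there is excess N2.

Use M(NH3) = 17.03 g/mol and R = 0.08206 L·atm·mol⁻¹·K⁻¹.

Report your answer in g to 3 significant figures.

0.971 g

n(H2) = PV/RT = (0.364 × 20.3) / (0.08206 × 1053.15) = 0.08550 mol
n(NH3) = (2/3) × 0.08550 = 0.05700 mol
m(NH3) = 0.05700 × 17.03 = 0.9707 g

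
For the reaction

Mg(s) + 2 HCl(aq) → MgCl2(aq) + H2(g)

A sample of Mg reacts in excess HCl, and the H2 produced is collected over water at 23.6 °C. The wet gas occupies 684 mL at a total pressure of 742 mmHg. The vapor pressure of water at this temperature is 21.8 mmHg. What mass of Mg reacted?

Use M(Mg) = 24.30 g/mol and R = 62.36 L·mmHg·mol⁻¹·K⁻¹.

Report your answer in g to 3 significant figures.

P(H2) = 742 − 21.8 = 720.2 mmHg
n(H2) = PV/RT = (720.2 × 0.6840) / (62.36 × 296.75) = 0.02662 mol
n(Mg) = (1/1) × 0.02662 = 0.02662 mol
m(Mg) = 0.02662 × 24.30 = 0.6469 g

0.647 g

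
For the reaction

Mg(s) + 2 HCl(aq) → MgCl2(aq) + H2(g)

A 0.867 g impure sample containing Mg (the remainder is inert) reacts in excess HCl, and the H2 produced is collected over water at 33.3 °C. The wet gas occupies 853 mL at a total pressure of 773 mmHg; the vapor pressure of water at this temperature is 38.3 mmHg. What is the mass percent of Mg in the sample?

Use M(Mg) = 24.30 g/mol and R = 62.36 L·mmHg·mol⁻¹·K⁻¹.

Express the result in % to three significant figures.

P(H2) = 773 − 38.3 = 734.7 mmHg
n(H2) = PV/RT = (734.7 × 0.8530) / (62.36 × 306.45) = 0.03279 mol
n(Mg) = (1/1) × 0.03279 = 0.03279 mol
m(Mg) = 0.03279 × 24.30 = 0.7968 g
%Mg = 0.7968 / 0.867 × 100 = 91.90%

91.9 %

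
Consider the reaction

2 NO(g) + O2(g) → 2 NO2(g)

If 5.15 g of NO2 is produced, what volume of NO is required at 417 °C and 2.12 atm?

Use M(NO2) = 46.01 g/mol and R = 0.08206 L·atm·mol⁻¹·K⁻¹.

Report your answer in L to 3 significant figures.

2.99 L

n(NO2) = 5.150 / 46.01 = 0.1119 mol
n(NO) = (2/2) × 0.1119 = 0.1119 mol
V = nRT/P = 0.1119 × 0.08206 × 690.15 / 2.12 = 2.989 L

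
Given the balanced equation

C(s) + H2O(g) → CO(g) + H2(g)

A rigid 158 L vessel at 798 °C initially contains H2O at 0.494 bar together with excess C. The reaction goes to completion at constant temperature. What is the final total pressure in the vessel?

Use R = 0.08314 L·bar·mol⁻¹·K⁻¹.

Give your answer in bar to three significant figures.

Since T and V are fixed, P_final/P_initial = n_final/n_initial = 2/1.
P_final = (2/1) × 0.494 = 0.9880 bar

0.988 bar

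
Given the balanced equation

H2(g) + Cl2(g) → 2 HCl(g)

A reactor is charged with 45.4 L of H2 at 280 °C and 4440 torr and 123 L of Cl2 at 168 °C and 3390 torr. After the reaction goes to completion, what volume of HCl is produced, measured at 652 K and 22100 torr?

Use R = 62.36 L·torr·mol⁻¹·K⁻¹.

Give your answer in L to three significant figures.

21.5 L

n(H2) = PV/RT = (4440 × 45.4) / (62.36 × 553.15) = 5.844 mol
n(Cl2) = PV/RT = (3390 × 123) / (62.36 × 441.15) = 15.16 mol
For 5.844 mol H2, stoichiometry requires (1/1) × 5.844 = 5.844 mol Cl2; 15.16 mol is available, so H2 is limiting.
n(HCl) = (2/1) × 5.844 = 11.69 mol
V(HCl) = nRT/P = 11.69 × 62.36 × 652 / 22100 = 21.51 L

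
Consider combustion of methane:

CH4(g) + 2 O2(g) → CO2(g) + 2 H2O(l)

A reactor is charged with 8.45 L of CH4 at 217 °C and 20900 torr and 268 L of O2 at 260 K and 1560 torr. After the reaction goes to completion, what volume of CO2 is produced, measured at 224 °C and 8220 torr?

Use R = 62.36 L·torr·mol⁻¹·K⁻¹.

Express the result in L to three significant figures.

21.8 L

n(CH4) = PV/RT = (20900 × 8.45) / (62.36 × 490.15) = 5.778 mol
n(O2) = PV/RT = (1560 × 268) / (62.36 × 260) = 25.79 mol
For 5.778 mol CH4, stoichiometry requires (2/1) × 5.778 = 11.56 mol O2; 25.79 mol is available, so CH4 is limiting.
n(CO2) = (1/1) × 5.778 = 5.778 mol
V(CO2) = nRT/P = 5.778 × 62.36 × 497.15 / 8220 = 21.79 L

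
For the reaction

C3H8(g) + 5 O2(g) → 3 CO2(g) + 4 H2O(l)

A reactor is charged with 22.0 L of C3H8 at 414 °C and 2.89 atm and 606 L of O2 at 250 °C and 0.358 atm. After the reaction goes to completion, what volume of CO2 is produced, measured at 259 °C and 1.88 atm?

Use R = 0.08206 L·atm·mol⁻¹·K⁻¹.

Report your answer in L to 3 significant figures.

n(C3H8) = PV/RT = (2.89 × 22.0) / (0.08206 × 687.15) = 1.128 mol
n(O2) = PV/RT = (0.358 × 606) / (0.08206 × 523.15) = 5.054 mol
For 1.128 mol C3H8, stoichiometry requires (5/1) × 1.128 = 5.640 mol O2; 5.054 mol is available, so O2 is limiting.
n(CO2) = (3/5) × 5.054 = 3.032 mol
V(CO2) = nRT/P = 3.032 × 0.08206 × 532.15 / 1.88 = 70.43 L

70.4 L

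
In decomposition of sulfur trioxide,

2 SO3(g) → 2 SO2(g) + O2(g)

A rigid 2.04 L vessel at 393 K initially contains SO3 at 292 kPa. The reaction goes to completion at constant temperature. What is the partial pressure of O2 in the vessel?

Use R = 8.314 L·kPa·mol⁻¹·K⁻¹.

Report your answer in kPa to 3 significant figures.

n(SO3)₀ = PV/RT = (292 × 2.04) / (8.314 × 393) = 0.1823 mol
n(O2) = (1/2) × 0.1823 = 0.09115 mol
P(O2) = nRT/V = 0.09115 × 8.314 × 393 / 2.04 = 146.0 kPa

146 kPa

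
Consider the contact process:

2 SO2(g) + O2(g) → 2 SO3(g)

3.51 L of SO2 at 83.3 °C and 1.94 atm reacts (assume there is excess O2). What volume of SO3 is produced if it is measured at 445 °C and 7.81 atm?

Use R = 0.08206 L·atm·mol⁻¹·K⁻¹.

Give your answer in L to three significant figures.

n(SO2) = PV/RT = (1.94 × 3.51) / (0.08206 × 356.45) = 0.2328 mol
n(SO3) = (2/2) × 0.2328 = 0.2328 mol
V = nRT/P = 0.2328 × 0.08206 × 718.15 / 7.81 = 1.757 L

1.76 L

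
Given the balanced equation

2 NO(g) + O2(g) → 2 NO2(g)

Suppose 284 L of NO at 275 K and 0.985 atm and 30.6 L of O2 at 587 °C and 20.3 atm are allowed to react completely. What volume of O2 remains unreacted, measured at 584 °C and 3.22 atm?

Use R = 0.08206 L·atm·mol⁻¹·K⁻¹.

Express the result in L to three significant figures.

56.8 L

n(NO) = PV/RT = (0.985 × 284) / (0.08206 × 275) = 12.40 mol
n(O2) = PV/RT = (20.3 × 30.6) / (0.08206 × 860.15) = 8.801 mol
For 12.40 mol NO, stoichiometry requires (1/2) × 12.40 = 6.200 mol O2; 8.801 mol is available, so NO is limiting.
n(O2) consumed = (1/2) × 12.40 = 6.200 mol; remaining = 8.801 − 6.200 = 2.601 mol
V(O2) = nRT/P = 2.601 × 0.08206 × 857.15 / 3.22 = 56.82 L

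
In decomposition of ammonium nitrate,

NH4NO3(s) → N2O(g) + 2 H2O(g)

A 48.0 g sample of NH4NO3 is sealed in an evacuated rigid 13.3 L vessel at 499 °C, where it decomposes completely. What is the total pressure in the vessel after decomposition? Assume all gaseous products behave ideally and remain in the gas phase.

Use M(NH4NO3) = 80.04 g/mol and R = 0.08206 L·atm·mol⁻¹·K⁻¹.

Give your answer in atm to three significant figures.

8.57 atm

n(NH4NO3) = 48.0 / 80.04 = 0.5997 mol
n(gas produced) = (3/1) × 0.5997 = 1.799 mol
P = nRT/V = 1.799 × 0.08206 × 772.15 / 13.3 = 8.571 atm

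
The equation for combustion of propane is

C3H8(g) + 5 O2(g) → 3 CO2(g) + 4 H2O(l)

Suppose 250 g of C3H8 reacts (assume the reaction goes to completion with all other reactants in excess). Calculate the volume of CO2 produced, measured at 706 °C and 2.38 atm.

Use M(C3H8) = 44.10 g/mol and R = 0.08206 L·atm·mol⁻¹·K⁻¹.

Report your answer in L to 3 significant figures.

n(C3H8) = 250.0 / 44.10 = 5.669 mol
n(CO2) = (3/1) × 5.669 = 17.01 mol
V = nRT/P = 17.01 × 0.08206 × 979.15 / 2.38 = 574.3 L

574 L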